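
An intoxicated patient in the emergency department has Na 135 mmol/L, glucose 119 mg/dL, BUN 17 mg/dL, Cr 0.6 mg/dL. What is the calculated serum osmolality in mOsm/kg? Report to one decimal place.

282.7 mOsm/kg

Calculated osmolality = 2·Na + glucose/18 + BUN/2.8
= 2·135 + 119/18 + 17/2.8
= 270 + 6.61 + 6.07
= 282.68 mOsm/kg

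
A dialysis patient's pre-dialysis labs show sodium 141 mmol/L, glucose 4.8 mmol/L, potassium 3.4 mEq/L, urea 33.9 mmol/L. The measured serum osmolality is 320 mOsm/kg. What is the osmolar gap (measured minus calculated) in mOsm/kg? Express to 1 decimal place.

Calculated osmolality = 2·Na + glucose + urea
= 2·141 + 4.8 + 33.9
= 282 + 4.80 + 33.90
= 320.7 mOsm/kg ≈ 320.7 mOsm/kg
Osmolar gap = measured − calculated = 320 − 320.7 = -0.7 mOsm/kg

-0.7 mOsm/kg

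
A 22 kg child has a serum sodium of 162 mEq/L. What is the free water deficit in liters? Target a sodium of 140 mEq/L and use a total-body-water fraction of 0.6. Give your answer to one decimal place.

TBW = 0.6 · 22 = 13.2 L
Free water deficit = TBW · (Na/140 − 1)
= 13.2 · (162/140 − 1)
= 13.2 · 0.1571
= 2.07 L

2.1 L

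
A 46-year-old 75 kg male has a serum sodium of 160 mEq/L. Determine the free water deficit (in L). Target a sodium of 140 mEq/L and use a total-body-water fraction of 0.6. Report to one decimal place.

TBW = 0.6 · 75 = 45 L
Free water deficit = TBW · (Na/140 − 1)
= 45 · (160/140 − 1)
= 45 · 0.1429
= 6.43 L

6.4 L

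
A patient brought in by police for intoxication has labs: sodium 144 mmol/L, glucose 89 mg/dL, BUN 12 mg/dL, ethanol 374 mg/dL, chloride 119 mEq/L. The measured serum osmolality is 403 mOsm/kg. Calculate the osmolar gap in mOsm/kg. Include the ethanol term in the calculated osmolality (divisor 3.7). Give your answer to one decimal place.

Calculated osmolality = 2·Na + glucose/18 + BUN/2.8 + ethanol/3.7
= 2·144 + 89/18 + 12/2.8 + 374/3.7
= 288 + 4.94 + 4.29 + 101.08
= 398.31 mOsm/kg ≈ 398.3 mOsm/kg
Osmolar gap = measured − calculated = 403 − 398.3 = 4.7 mOsm/kg

4.7 mOsm/kg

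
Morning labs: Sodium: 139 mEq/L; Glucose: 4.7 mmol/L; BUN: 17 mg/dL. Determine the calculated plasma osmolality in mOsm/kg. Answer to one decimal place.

288.8 mOsm/kg

Calculated osmolality = 2·Na + glucose + BUN/2.8
= 2·139 + 4.7 + 17/2.8
= 278 + 4.70 + 6.07
= 288.77 mOsm/kg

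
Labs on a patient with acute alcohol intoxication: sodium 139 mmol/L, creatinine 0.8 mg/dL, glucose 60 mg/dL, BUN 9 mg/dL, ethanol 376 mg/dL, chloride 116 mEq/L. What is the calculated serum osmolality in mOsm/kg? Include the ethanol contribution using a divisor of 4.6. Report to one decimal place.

Calculated osmolality = 2·Na + glucose/18 + BUN/2.8 + ethanol/4.6
= 2·139 + 60/18 + 9/2.8 + 376/4.6
= 278 + 3.33 + 3.21 + 81.74
= 366.28 mOsm/kg

366.3 mOsm/kg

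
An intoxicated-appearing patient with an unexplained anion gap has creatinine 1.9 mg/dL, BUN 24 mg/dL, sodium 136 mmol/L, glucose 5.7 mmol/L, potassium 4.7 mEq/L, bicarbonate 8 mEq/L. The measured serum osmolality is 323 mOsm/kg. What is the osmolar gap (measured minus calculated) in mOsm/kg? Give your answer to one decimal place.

36.7 mOsm/kg

Calculated osmolality = 2·Na + glucose + BUN/2.8
= 2·136 + 5.7 + 24/2.8
= 272 + 5.70 + 8.57
= 286.27 mOsm/kg ≈ 286.3 mOsm/kg
Osmolar gap = measured − calculated = 323 − 286.3 = 36.7 mOsm/kg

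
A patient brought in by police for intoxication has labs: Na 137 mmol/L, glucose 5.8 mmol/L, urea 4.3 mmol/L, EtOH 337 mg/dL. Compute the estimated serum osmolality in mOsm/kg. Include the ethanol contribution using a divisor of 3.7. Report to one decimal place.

375.2 mOsm/kg

Calculated osmolality = 2·Na + glucose + urea + ethanol/3.7
= 2·137 + 5.8 + 4.3 + 337/3.7
= 274 + 5.80 + 4.30 + 91.08
= 375.18 mOsm/kg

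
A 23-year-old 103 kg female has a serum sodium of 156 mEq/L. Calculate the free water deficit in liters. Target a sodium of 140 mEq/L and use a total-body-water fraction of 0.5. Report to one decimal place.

TBW = 0.5 · 103 = 51.5 L
Free water deficit = TBW · (Na/140 − 1)
= 51.5 · (156/140 − 1)
= 51.5 · 0.1143
= 5.89 L

5.9 L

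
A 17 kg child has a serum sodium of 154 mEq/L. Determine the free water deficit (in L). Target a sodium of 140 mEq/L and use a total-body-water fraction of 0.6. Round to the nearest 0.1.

1.0 L

TBW = 0.6 · 17 = 10.2 L
Free water deficit = TBW · (Na/140 − 1)
= 10.2 · (154/140 − 1)
= 10.2 · 0.1
= 1.02 L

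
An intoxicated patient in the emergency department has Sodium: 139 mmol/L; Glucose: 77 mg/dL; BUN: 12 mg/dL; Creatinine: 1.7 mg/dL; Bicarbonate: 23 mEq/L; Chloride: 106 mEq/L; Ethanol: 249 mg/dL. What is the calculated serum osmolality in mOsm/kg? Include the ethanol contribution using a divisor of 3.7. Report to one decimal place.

Calculated osmolality = 2·Na + glucose/18 + BUN/2.8 + ethanol/3.7
= 2·139 + 77/18 + 12/2.8 + 249/3.7
= 278 + 4.28 + 4.29 + 67.30
= 353.87 mOsm/kg

353.9 mOsm/kg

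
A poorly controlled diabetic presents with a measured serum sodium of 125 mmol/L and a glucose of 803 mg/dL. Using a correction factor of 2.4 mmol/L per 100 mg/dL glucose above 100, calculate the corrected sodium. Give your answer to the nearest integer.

Corrected Na = measured Na + 2.4 · (glucose − 100)/100
= 125 + 2.4 · (803 − 100)/100
= 125 + 16.9
= 141.9 mmol/L

142 mmol/L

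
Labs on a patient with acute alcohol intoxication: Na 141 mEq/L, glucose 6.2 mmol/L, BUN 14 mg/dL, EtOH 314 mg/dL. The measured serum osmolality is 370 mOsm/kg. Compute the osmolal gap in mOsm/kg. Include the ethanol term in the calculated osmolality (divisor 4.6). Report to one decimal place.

Calculated osmolality = 2·Na + glucose + BUN/2.8 + ethanol/4.6
= 2·141 + 6.2 + 14/2.8 + 314/4.6
= 282 + 6.20 + 5 + 68.26
= 361.46 mOsm/kg ≈ 361.5 mOsm/kg
Osmolar gap = measured − calculated = 370 − 361.5 = 8.5 mOsm/kg

8.5 mOsm/kg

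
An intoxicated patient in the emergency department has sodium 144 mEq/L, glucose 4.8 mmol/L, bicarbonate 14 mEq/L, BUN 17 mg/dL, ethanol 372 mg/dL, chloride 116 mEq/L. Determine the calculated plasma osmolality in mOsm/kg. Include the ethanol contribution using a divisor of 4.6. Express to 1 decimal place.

Calculated osmolality = 2·Na + glucose + BUN/2.8 + ethanol/4.6
= 2·144 + 4.8 + 17/2.8 + 372/4.6
= 288 + 4.80 + 6.07 + 80.87
= 379.74 mOsm/kg

379.7 mOsm/kg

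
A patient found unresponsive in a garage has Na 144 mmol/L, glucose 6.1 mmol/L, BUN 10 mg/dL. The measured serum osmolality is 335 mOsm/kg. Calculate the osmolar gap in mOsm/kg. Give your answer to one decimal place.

37.3 mOsm/kg

Calculated osmolality = 2·Na + glucose + BUN/2.8
= 2·144 + 6.1 + 10/2.8
= 288 + 6.10 + 3.57
= 297.67 mOsm/kg ≈ 297.7 mOsm/kg
Osmolar gap = measured − calculated = 335 − 297.7 = 37.3 mOsm/kg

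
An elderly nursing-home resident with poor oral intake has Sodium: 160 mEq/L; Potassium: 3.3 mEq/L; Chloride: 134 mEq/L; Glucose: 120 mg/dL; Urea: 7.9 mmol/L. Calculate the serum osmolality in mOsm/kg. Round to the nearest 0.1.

334.6 mOsm/kg

Calculated osmolality = 2·Na + glucose/18 + urea
= 2·160 + 120/18 + 7.9
= 320 + 6.67 + 7.90
= 334.57 mOsm/kg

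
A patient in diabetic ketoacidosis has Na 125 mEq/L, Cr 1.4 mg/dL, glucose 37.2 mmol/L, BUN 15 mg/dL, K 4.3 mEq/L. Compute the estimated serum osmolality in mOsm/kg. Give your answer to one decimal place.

Calculated osmolality = 2·Na + glucose + BUN/2.8
= 2·125 + 37.2 + 15/2.8
= 250 + 37.20 + 5.36
= 292.56 mOsm/kg

292.6 mOsm/kg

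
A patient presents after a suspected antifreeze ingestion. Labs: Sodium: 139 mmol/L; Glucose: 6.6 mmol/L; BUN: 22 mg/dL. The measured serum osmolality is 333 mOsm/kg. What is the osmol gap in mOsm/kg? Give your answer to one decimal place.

Calculated osmolality = 2·Na + glucose + BUN/2.8
= 2·139 + 6.6 + 22/2.8
= 278 + 6.60 + 7.86
= 292.46 mOsm/kg ≈ 292.5 mOsm/kg
Osmolar gap = measured − calculated = 333 − 292.5 = 40.5 mOsm/kg

40.5 mOsm/kg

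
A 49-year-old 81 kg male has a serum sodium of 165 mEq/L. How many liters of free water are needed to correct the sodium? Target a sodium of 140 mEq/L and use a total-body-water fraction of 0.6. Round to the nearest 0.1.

TBW = 0.6 · 81 = 48.6 L
Free water deficit = TBW · (Na/140 − 1)
= 48.6 · (165/140 − 1)
= 48.6 · 0.1786
= 8.68 L

8.7 L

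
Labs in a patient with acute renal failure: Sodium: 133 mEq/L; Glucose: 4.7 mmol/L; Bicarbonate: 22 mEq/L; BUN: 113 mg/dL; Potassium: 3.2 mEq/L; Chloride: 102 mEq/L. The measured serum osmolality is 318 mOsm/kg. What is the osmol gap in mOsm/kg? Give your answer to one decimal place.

Calculated osmolality = 2·Na + glucose + BUN/2.8
= 2·133 + 4.7 + 113/2.8
= 266 + 4.70 + 40.36
= 311.06 mOsm/kg ≈ 311.1 mOsm/kg
Osmolar gap = measured − calculated = 318 − 311.1 = 6.9 mOsm/kg

6.9 mOsm/kg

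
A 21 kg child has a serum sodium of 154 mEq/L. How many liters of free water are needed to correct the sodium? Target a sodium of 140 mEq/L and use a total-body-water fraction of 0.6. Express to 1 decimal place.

TBW = 0.6 · 21 = 12.6 L
Free water deficit = TBW · (Na/140 − 1)
= 12.6 · (154/140 − 1)
= 12.6 · 0.1
= 1.26 L

1.3 L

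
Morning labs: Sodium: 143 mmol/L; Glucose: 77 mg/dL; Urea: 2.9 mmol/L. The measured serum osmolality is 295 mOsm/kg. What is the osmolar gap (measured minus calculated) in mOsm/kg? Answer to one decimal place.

Calculated osmolality = 2·Na + glucose/18 + urea
= 2·143 + 77/18 + 2.9
= 286 + 4.28 + 2.90
= 293.18 mOsm/kg ≈ 293.2 mOsm/kg
Osmolar gap = measured − calculated = 295 − 293.2 = 1.8 mOsm/kg

1.8 mOsm/kg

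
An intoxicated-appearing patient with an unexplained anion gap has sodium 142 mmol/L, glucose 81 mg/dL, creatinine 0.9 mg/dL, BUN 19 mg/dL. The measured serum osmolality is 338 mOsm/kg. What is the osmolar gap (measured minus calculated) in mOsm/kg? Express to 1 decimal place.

Calculated osmolality = 2·Na + glucose/18 + BUN/2.8
= 2·142 + 81/18 + 19/2.8
= 284 + 4.50 + 6.79
= 295.29 mOsm/kg ≈ 295.3 mOsm/kg
Osmolar gap = measured − calculated = 338 − 295.3 = 42.7 mOsm/kg

42.7 mOsm/kg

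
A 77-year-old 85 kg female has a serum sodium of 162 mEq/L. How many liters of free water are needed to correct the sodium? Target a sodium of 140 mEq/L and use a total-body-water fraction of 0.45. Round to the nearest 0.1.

6.0 L

TBW = 0.45 · 85 = 38.25 L
Free water deficit = TBW · (Na/140 − 1)
= 38.25 · (162/140 − 1)
= 38.25 · 0.1571
= 6.01 L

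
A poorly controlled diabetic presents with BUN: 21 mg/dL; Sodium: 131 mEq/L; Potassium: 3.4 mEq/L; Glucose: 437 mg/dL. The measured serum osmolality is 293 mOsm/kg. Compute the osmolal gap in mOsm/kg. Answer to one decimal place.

Calculated osmolality = 2·Na + glucose/18 + BUN/2.8
= 2·131 + 437/18 + 21/2.8
= 262 + 24.28 + 7.50
= 293.78 mOsm/kg ≈ 293.8 mOsm/kg
Osmolar gap = measured − calculated = 293 − 293.8 = -0.8 mOsm/kg

-0.8 mOsm/kg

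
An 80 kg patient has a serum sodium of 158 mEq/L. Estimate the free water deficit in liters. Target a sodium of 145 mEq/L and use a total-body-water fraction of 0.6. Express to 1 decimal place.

4.3 L

TBW = 0.6 · 80 = 48 L
Free water deficit = TBW · (Na/145 − 1)
= 48 · (158/145 − 1)
= 48 · 0.0897
= 4.31 L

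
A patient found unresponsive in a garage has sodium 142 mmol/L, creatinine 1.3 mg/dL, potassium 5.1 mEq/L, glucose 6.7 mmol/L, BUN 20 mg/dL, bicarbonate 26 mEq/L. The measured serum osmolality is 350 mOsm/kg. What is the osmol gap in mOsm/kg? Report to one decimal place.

52.2 mOsm/kg

Calculated osmolality = 2·Na + glucose + BUN/2.8
= 2·142 + 6.7 + 20/2.8
= 284 + 6.70 + 7.14
= 297.84 mOsm/kg ≈ 297.8 mOsm/kg
Osmolar gap = measured − calculated = 350 − 297.8 = 52.2 mOsm/kg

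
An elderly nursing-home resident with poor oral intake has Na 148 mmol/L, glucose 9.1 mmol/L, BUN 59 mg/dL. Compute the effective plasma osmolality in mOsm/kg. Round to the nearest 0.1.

Effective osmolality excludes urea (freely permeant across cell membranes):
2·Na + glucose
= 2·148 + 9.1
= 296 + 9.1
= 305.1 mOsm/kg

305.1 mOsm/kg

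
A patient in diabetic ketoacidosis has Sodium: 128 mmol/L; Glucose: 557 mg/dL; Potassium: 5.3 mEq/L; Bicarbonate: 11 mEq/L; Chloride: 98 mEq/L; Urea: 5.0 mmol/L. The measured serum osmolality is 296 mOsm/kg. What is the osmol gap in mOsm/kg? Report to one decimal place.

Calculated osmolality = 2·Na + glucose/18 + urea
= 2·128 + 557/18 + 5
= 256 + 30.94 + 5
= 291.94 mOsm/kg ≈ 291.9 mOsm/kg
Osmolar gap = measured − calculated = 296 − 291.9 = 4.1 mOsm/kg

4.1 mOsm/kg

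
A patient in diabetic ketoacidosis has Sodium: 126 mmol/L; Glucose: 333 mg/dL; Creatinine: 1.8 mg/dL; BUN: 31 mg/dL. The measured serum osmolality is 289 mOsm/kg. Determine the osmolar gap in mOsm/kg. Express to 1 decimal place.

7.4 mOsm/kg

Calculated osmolality = 2·Na + glucose/18 + BUN/2.8
= 2·126 + 333/18 + 31/2.8
= 252 + 18.50 + 11.07
= 281.57 mOsm/kg ≈ 281.6 mOsm/kg
Osmolar gap = measured − calculated = 289 − 281.6 = 7.4 mOsm/kg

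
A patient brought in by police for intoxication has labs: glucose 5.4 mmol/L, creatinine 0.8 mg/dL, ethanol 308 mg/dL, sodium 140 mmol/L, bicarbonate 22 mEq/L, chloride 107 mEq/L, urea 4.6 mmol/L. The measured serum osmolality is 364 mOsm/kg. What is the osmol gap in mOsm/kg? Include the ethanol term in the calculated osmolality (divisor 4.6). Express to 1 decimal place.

7.0 mOsm/kg

Calculated osmolality = 2·Na + glucose + urea + ethanol/4.6
= 2·140 + 5.4 + 4.6 + 308/4.6
= 280 + 5.40 + 4.60 + 66.96
= 356.96 mOsm/kg ≈ 357.0 mOsm/kg
Osmolar gap = measured − calculated = 364 − 357.0 = 7.0 mOsm/kg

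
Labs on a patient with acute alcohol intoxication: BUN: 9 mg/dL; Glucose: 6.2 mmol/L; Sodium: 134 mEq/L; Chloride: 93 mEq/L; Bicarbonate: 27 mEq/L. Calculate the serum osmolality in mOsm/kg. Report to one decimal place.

Calculated osmolality = 2·Na + glucose + BUN/2.8
= 2·134 + 6.2 + 9/2.8
= 268 + 6.20 + 3.21
= 277.41 mOsm/kg

277.4 mOsm/kg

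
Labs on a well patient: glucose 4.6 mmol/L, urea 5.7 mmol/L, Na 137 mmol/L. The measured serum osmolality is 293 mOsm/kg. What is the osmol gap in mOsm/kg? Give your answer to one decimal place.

8.7 mOsm/kg

Calculated osmolality = 2·Na + glucose + urea
= 2·137 + 4.6 + 5.7
= 274 + 4.60 + 5.70
= 284.3 mOsm/kg ≈ 284.3 mOsm/kg
Osmolar gap = measured − calculated = 293 − 284.3 = 8.7 mOsm/kg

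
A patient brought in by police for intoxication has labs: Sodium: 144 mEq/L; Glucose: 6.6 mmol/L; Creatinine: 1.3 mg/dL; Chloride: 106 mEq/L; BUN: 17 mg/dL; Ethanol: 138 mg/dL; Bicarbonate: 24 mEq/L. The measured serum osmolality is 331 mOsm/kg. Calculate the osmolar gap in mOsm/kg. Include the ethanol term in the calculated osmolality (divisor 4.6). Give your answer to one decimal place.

0.3 mOsm/kg

Calculated osmolality = 2·Na + glucose + BUN/2.8 + ethanol/4.6
= 2·144 + 6.6 + 17/2.8 + 138/4.6
= 288 + 6.60 + 6.07 + 30
= 330.67 mOsm/kg ≈ 330.7 mOsm/kg
Osmolar gap = measured − calculated = 331 − 330.7 = 0.3 mOsm/kg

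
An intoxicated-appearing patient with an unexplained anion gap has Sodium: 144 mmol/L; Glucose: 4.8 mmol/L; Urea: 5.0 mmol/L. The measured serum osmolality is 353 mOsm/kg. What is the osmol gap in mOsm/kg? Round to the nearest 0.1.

Calculated osmolality = 2·Na + glucose + urea
= 2·144 + 4.8 + 5
= 288 + 4.80 + 5
= 297.8 mOsm/kg ≈ 297.8 mOsm/kg
Osmolar gap = measured − calculated = 353 − 297.8 = 55.2 mOsm/kg

55.2 mOsm/kg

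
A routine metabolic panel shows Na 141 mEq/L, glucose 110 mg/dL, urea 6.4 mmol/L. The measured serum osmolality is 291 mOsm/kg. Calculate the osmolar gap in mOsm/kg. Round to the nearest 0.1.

Calculated osmolality = 2·Na + glucose/18 + urea
= 2·141 + 110/18 + 6.4
= 282 + 6.11 + 6.40
= 294.51 mOsm/kg ≈ 294.5 mOsm/kg
Osmolar gap = measured − calculated = 291 − 294.5 = -3.5 mOsm/kg

-3.5 mOsm/kg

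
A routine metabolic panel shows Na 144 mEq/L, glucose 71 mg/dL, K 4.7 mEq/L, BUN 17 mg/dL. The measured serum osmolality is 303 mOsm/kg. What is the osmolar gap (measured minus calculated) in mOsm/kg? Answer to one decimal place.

Calculated osmolality = 2·Na + glucose/18 + BUN/2.8
= 2·144 + 71/18 + 17/2.8
= 288 + 3.94 + 6.07
= 298.01 mOsm/kg ≈ 298.0 mOsm/kg
Osmolar gap = measured − calculated = 303 − 298.0 = 5.0 mOsm/kg

5.0 mOsm/kg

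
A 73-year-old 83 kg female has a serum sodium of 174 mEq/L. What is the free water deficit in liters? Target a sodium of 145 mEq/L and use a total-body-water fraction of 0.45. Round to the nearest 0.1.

TBW = 0.45 · 83 = 37.35 L
Free water deficit = TBW · (Na/145 − 1)
= 37.35 · (174/145 − 1)
= 37.35 · 0.2
= 7.47 L

7.5 L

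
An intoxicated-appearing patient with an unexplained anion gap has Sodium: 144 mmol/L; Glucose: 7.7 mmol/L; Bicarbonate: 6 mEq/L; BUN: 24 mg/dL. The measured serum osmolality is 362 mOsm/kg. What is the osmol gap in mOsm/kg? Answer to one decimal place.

57.7 mOsm/kg

Calculated osmolality = 2·Na + glucose + BUN/2.8
= 2·144 + 7.7 + 24/2.8
= 288 + 7.70 + 8.57
= 304.27 mOsm/kg ≈ 304.3 mOsm/kg
Osmolar gap = measured − calculated = 362 − 304.3 = 57.7 mOsm/kg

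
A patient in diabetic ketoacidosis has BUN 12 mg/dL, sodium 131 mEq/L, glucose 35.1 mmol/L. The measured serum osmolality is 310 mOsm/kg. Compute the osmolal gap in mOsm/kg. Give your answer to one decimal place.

8.6 mOsm/kg

Calculated osmolality = 2·Na + glucose + BUN/2.8
= 2·131 + 35.1 + 12/2.8
= 262 + 35.10 + 4.29
= 301.39 mOsm/kg ≈ 301.4 mOsm/kg
Osmolar gap = measured − calculated = 310 − 301.4 = 8.6 mOsm/kg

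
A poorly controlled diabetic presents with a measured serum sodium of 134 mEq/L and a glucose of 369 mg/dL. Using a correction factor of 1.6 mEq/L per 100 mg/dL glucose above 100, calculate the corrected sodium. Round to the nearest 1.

138 mEq/L

Corrected Na = measured Na + 1.6 · (glucose − 100)/100
= 134 + 1.6 · (369 − 100)/100
= 134 + 4.3
= 138.3 mEq/L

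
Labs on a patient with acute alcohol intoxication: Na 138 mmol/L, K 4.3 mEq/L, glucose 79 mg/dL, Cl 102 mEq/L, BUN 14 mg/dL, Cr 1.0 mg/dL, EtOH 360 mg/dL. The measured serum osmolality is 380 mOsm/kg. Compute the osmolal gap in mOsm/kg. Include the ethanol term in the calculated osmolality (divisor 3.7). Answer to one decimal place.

-2.7 mOsm/kg

Calculated osmolality = 2·Na + glucose/18 + BUN/2.8 + ethanol/3.7
= 2·138 + 79/18 + 14/2.8 + 360/3.7
= 276 + 4.39 + 5 + 97.30
= 382.69 mOsm/kg ≈ 382.7 mOsm/kg
Osmolar gap = measured − calculated = 380 − 382.7 = -2.7 mOsm/kg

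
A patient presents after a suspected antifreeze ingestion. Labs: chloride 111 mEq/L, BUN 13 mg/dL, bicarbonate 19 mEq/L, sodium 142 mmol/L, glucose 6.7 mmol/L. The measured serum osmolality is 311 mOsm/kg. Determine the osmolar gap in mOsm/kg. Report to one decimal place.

15.7 mOsm/kg

Calculated osmolality = 2·Na + glucose + BUN/2.8
= 2·142 + 6.7 + 13/2.8
= 284 + 6.70 + 4.64
= 295.34 mOsm/kg ≈ 295.3 mOsm/kg
Osmolar gap = measured − calculated = 311 − 295.3 = 15.7 mOsm/kg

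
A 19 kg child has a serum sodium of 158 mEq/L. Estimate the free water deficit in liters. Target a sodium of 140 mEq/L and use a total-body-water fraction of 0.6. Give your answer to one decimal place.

TBW = 0.6 · 19 = 11.4 L
Free water deficit = TBW · (Na/140 − 1)
= 11.4 · (158/140 − 1)
= 11.4 · 0.1286
= 1.47 L

1.5 L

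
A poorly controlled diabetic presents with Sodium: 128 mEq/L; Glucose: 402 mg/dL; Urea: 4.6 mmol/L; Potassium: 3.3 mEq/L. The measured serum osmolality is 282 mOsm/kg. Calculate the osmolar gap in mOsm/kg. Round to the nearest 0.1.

-0.9 mOsm/kg

Calculated osmolality = 2·Na + glucose/18 + urea
= 2·128 + 402/18 + 4.6
= 256 + 22.33 + 4.60
= 282.93 mOsm/kg ≈ 282.9 mOsm/kg
Osmolar gap = measured − calculated = 282 − 282.9 = -0.9 mOsm/kg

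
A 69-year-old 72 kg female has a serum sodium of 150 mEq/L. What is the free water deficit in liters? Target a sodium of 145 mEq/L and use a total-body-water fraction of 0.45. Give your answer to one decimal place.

1.1 L

TBW = 0.45 · 72 = 32.4 L
Free water deficit = TBW · (Na/145 − 1)
= 32.4 · (150/145 − 1)
= 32.4 · 0.0345
= 1.12 L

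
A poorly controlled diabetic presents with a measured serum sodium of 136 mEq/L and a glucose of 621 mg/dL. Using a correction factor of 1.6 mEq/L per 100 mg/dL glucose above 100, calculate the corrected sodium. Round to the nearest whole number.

144 mEq/L

Corrected Na = measured Na + 1.6 · (glucose − 100)/100
= 136 + 1.6 · (621 − 100)/100
= 136 + 8.3
= 144.3 mEq/L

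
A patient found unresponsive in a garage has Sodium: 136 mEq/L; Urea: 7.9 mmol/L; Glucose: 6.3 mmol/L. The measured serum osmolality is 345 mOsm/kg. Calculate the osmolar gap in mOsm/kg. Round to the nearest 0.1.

Calculated osmolality = 2·Na + glucose + urea
= 2·136 + 6.3 + 7.9
= 272 + 6.30 + 7.90
= 286.2 mOsm/kg ≈ 286.2 mOsm/kg
Osmolar gap = measured − calculated = 345 − 286.2 = 58.8 mOsm/kg

58.8 mOsm/kg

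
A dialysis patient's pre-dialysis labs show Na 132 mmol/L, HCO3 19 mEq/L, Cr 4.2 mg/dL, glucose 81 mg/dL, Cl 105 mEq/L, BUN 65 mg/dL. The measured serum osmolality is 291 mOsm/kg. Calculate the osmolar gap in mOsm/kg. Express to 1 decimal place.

Calculated osmolality = 2·Na + glucose/18 + BUN/2.8
= 2·132 + 81/18 + 65/2.8
= 264 + 4.50 + 23.21
= 291.71 mOsm/kg ≈ 291.7 mOsm/kg
Osmolar gap = measured − calculated = 291 − 291.7 = -0.7 mOsm/kg

-0.7 mOsm/kg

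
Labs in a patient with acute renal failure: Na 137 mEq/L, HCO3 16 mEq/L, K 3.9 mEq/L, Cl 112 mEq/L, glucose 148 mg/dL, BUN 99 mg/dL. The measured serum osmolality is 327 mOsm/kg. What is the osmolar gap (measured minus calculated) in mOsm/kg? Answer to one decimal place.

9.4 mOsm/kg

Calculated osmolality = 2·Na + glucose/18 + BUN/2.8
= 2·137 + 148/18 + 99/2.8
= 274 + 8.22 + 35.36
= 317.58 mOsm/kg ≈ 317.6 mOsm/kg
Osmolar gap = measured − calculated = 327 − 317.6 = 9.4 mOsm/kg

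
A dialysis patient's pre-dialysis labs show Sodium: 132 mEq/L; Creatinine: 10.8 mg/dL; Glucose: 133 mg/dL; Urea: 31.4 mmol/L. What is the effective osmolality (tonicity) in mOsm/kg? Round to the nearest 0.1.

Effective osmolality excludes urea (freely permeant across cell membranes):
2·Na + glucose/18
= 2·132 + 133/18
= 264 + 7.39
= 271.39 mOsm/kg

271.4 mOsm/kg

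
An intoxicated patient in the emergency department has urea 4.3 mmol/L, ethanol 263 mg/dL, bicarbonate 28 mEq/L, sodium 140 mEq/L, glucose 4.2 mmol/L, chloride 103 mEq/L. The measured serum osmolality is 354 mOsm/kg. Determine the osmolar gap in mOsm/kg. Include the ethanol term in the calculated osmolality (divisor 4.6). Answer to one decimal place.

Calculated osmolality = 2·Na + glucose + urea + ethanol/4.6
= 2·140 + 4.2 + 4.3 + 263/4.6
= 280 + 4.20 + 4.30 + 57.17
= 345.67 mOsm/kg ≈ 345.7 mOsm/kg
Osmolar gap = measured − calculated = 354 − 345.7 = 8.3 mOsm/kg

8.3 mOsm/kg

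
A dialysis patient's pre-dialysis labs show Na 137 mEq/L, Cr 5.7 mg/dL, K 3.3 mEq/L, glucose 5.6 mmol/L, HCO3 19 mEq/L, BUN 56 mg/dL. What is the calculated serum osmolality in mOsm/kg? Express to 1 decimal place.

Calculated osmolality = 2·Na + glucose + BUN/2.8
= 2·137 + 5.6 + 56/2.8
= 274 + 5.60 + 20
= 299.6 mOsm/kg

299.6 mOsm/kg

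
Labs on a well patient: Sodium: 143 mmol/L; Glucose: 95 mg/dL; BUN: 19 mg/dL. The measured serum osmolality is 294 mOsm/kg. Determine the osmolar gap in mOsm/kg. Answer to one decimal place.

Calculated osmolality = 2·Na + glucose/18 + BUN/2.8
= 2·143 + 95/18 + 19/2.8
= 286 + 5.28 + 6.79
= 298.07 mOsm/kg ≈ 298.1 mOsm/kg
Osmolar gap = measured − calculated = 294 − 298.1 = -4.1 mOsm/kg

-4.1 mOsm/kg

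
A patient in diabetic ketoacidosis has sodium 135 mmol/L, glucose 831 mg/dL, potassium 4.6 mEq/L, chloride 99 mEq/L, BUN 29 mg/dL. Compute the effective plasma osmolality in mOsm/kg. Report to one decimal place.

Effective osmolality excludes urea (freely permeant across cell membranes):
2·Na + glucose/18
= 2·135 + 831/18
= 270 + 46.17
= 316.17 mOsm/kg

316.2 mOsm/kg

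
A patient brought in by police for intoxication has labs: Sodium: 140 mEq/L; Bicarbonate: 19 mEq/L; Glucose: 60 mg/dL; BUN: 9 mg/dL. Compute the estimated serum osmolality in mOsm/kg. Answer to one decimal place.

Calculated osmolality = 2·Na + glucose/18 + BUN/2.8
= 2·140 + 60/18 + 9/2.8
= 280 + 3.33 + 3.21
= 286.54 mOsm/kg

286.5 mOsm/kg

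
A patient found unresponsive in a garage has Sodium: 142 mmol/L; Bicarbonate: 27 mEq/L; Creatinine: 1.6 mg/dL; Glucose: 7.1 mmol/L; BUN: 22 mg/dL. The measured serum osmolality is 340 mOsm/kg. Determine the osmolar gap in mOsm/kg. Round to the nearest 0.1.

Calculated osmolality = 2·Na + glucose + BUN/2.8
= 2·142 + 7.1 + 22/2.8
= 284 + 7.10 + 7.86
= 298.96 mOsm/kg ≈ 299.0 mOsm/kg
Osmolar gap = measured − calculated = 340 − 299.0 = 41.0 mOsm/kg

41.0 mOsm/kg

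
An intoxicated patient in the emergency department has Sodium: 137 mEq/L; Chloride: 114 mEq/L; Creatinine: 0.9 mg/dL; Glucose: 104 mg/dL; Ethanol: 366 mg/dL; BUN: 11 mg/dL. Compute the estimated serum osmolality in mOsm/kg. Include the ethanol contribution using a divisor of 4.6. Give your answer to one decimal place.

Calculated osmolality = 2·Na + glucose/18 + BUN/2.8 + ethanol/4.6
= 2·137 + 104/18 + 11/2.8 + 366/4.6
= 274 + 5.78 + 3.93 + 79.57
= 363.28 mOsm/kg

363.3 mOsm/kg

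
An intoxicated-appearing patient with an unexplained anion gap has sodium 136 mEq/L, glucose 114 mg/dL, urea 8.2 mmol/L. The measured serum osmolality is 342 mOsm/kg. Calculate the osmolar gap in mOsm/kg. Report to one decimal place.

Calculated osmolality = 2·Na + glucose/18 + urea
= 2·136 + 114/18 + 8.2
= 272 + 6.33 + 8.20
= 286.53 mOsm/kg ≈ 286.5 mOsm/kg
Osmolar gap = measured − calculated = 342 − 286.5 = 55.5 mOsm/kg

55.5 mOsm/kg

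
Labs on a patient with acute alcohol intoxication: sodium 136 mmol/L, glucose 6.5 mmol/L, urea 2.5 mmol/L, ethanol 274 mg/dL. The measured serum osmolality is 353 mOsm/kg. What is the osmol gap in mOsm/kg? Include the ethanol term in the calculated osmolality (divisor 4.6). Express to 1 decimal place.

Calculated osmolality = 2·Na + glucose + urea + ethanol/4.6
= 2·136 + 6.5 + 2.5 + 274/4.6
= 272 + 6.50 + 2.50 + 59.57
= 340.57 mOsm/kg ≈ 340.6 mOsm/kg
Osmolar gap = measured − calculated = 353 − 340.6 = 12.4 mOsm/kg

12.4 mOsm/kg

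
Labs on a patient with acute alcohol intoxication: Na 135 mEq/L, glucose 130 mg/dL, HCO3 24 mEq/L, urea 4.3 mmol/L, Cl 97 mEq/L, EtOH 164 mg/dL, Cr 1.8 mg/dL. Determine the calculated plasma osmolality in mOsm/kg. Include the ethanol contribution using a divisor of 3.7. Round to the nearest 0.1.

Calculated osmolality = 2·Na + glucose/18 + urea + ethanol/3.7
= 2·135 + 130/18 + 4.3 + 164/3.7
= 270 + 7.22 + 4.30 + 44.32
= 325.84 mOsm/kg

325.8 mOsm/kg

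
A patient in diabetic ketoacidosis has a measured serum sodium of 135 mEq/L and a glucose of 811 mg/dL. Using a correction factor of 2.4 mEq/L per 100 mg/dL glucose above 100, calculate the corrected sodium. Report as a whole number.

Corrected Na = measured Na + 2.4 · (glucose − 100)/100
= 135 + 2.4 · (811 − 100)/100
= 135 + 17.1
= 152.1 mEq/L

152 mEq/L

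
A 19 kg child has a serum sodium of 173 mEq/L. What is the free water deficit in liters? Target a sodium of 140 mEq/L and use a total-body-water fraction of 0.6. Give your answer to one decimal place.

2.7 L

TBW = 0.6 · 19 = 11.4 L
Free water deficit = TBW · (Na/140 − 1)
= 11.4 · (173/140 − 1)
= 11.4 · 0.2357
= 2.69 L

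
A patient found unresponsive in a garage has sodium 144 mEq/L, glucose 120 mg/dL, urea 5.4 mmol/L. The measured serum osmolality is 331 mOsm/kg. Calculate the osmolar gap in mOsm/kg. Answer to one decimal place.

Calculated osmolality = 2·Na + glucose/18 + urea
= 2·144 + 120/18 + 5.4
= 288 + 6.67 + 5.40
= 300.07 mOsm/kg ≈ 300.1 mOsm/kg
Osmolar gap = measured − calculated = 331 − 300.1 = 30.9 mOsm/kg

30.9 mOsm/kg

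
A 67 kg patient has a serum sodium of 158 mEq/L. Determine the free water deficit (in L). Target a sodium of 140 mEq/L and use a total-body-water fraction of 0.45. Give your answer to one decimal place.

3.9 L

TBW = 0.45 · 67 = 30.15 L
Free water deficit = TBW · (Na/140 − 1)
= 30.15 · (158/140 − 1)
= 30.15 · 0.1286
= 3.88 L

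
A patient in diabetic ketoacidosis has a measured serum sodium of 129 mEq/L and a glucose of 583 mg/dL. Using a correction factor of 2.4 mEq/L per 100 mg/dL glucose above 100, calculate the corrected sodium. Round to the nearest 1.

141 mEq/L

Corrected Na = measured Na + 2.4 · (glucose − 100)/100
= 129 + 2.4 · (583 − 100)/100
= 129 + 11.6
= 140.6 mEq/L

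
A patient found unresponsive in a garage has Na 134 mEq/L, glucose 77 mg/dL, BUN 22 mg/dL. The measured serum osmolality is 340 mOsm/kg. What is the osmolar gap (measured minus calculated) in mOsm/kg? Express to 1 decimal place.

59.9 mOsm/kg

Calculated osmolality = 2·Na + glucose/18 + BUN/2.8
= 2·134 + 77/18 + 22/2.8
= 268 + 4.28 + 7.86
= 280.14 mOsm/kg ≈ 280.1 mOsm/kg
Osmolar gap = measured − calculated = 340 − 280.1 = 59.9 mOsm/kg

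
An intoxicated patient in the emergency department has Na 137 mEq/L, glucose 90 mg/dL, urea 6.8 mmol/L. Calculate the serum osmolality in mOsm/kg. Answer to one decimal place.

285.8 mOsm/kg

Calculated osmolality = 2·Na + glucose/18 + urea
= 2·137 + 90/18 + 6.8
= 274 + 5 + 6.80
= 285.8 mOsm/kg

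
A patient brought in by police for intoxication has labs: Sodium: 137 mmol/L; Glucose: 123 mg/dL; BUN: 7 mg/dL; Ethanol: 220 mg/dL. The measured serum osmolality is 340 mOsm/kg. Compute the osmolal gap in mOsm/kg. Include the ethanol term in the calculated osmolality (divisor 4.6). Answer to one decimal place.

8.8 mOsm/kg

Calculated osmolality = 2·Na + glucose/18 + BUN/2.8 + ethanol/4.6
= 2·137 + 123/18 + 7/2.8 + 220/4.6
= 274 + 6.83 + 2.50 + 47.83
= 331.16 mOsm/kg ≈ 331.2 mOsm/kg
Osmolar gap = measured − calculated = 340 − 331.2 = 8.8 mOsm/kg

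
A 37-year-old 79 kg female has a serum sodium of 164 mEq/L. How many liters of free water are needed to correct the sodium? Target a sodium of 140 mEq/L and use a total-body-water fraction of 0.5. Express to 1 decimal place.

TBW = 0.5 · 79 = 39.5 L
Free water deficit = TBW · (Na/140 − 1)
= 39.5 · (164/140 − 1)
= 39.5 · 0.1714
= 6.77 L

6.8 L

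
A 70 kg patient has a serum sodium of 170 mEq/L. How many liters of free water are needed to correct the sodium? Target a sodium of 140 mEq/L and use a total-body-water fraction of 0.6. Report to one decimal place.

9.0 L

TBW = 0.6 · 70 = 42 L
Free water deficit = TBW · (Na/140 − 1)
= 42 · (170/140 − 1)
= 42 · 0.2143
= 9 L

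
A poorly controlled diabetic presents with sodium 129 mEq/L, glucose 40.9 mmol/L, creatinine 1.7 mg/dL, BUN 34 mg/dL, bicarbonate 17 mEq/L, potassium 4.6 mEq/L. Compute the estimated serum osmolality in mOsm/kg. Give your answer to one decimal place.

311.0 mOsm/kg

Calculated osmolality = 2·Na + glucose + BUN/2.8
= 2·129 + 40.9 + 34/2.8
= 258 + 40.90 + 12.14
= 311.04 mOsm/kg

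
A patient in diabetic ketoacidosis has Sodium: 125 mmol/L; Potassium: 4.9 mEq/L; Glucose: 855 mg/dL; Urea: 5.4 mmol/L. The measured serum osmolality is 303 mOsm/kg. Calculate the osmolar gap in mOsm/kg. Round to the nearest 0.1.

Calculated osmolality = 2·Na + glucose/18 + urea
= 2·125 + 855/18 + 5.4
= 250 + 47.50 + 5.40
= 302.9 mOsm/kg ≈ 302.9 mOsm/kg
Osmolar gap = measured − calculated = 303 − 302.9 = 0.1 mOsm/kg

0.1 mOsm/kg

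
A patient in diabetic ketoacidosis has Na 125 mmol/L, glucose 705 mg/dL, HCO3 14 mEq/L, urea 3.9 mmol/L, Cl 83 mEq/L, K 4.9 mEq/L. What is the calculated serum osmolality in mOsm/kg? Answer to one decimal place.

293.1 mOsm/kg

Calculated osmolality = 2·Na + glucose/18 + urea
= 2·125 + 705/18 + 3.9
= 250 + 39.17 + 3.90
= 293.07 mOsm/kg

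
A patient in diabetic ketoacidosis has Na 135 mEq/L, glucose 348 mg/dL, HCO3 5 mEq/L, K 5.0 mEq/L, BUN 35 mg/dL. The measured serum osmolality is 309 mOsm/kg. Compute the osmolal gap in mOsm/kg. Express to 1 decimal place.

Calculated osmolality = 2·Na + glucose/18 + BUN/2.8
= 2·135 + 348/18 + 35/2.8
= 270 + 19.33 + 12.50
= 301.83 mOsm/kg ≈ 301.8 mOsm/kg
Osmolar gap = measured − calculated = 309 − 301.8 = 7.2 mOsm/kg

7.2 mOsm/kg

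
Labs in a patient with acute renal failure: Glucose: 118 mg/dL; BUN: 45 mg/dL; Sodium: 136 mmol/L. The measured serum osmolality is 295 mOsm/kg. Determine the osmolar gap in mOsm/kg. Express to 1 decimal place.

0.4 mOsm/kg

Calculated osmolality = 2·Na + glucose/18 + BUN/2.8
= 2·136 + 118/18 + 45/2.8
= 272 + 6.56 + 16.07
= 294.63 mOsm/kg ≈ 294.6 mOsm/kg
Osmolar gap = measured − calculated = 295 − 294.6 = 0.4 mOsm/kg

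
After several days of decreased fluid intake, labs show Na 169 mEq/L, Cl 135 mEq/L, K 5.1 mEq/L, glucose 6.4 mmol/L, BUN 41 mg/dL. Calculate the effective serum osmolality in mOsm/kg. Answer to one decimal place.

Effective osmolality excludes urea (freely permeant across cell membranes):
2·Na + glucose
= 2·169 + 6.4
= 338 + 6.4
= 344.4 mOsm/kg

344.4 mOsm/kg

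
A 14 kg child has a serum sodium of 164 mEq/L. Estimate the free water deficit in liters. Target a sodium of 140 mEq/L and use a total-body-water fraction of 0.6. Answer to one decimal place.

TBW = 0.6 · 14 = 8.4 L
Free water deficit = TBW · (Na/140 − 1)
= 8.4 · (164/140 − 1)
= 8.4 · 0.1714
= 1.44 L

1.4 L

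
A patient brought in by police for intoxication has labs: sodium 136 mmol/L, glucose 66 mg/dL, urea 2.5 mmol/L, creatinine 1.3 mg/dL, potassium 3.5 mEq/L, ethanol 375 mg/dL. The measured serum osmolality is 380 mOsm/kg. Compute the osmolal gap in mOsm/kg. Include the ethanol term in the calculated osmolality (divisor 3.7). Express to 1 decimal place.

Calculated osmolality = 2·Na + glucose/18 + urea + ethanol/3.7
= 2·136 + 66/18 + 2.5 + 375/3.7
= 272 + 3.67 + 2.50 + 101.35
= 379.52 mOsm/kg ≈ 379.5 mOsm/kg
Osmolar gap = measured − calculated = 380 − 379.5 = 0.5 mOsm/kg

0.5 mOsm/kg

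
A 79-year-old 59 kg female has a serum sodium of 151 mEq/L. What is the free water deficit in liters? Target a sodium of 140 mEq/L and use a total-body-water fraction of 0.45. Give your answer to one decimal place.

2.1 L

TBW = 0.45 · 59 = 26.55 L
Free water deficit = TBW · (Na/140 − 1)
= 26.55 · (151/140 − 1)
= 26.55 · 0.0786
= 2.09 L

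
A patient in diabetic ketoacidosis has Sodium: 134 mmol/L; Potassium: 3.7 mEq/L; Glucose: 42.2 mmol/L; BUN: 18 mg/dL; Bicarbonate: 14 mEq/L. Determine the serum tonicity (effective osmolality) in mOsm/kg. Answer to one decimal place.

Effective osmolality excludes urea (freely permeant across cell membranes):
2·Na + glucose
= 2·134 + 42.2
= 268 + 42.2
= 310.2 mOsm/kg

310.2 mOsm/kg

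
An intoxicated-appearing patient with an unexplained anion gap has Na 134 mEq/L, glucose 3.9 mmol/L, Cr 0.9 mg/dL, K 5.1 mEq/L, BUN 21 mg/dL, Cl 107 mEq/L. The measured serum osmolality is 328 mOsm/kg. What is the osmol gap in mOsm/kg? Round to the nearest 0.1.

48.6 mOsm/kg

Calculated osmolality = 2·Na + glucose + BUN/2.8
= 2·134 + 3.9 + 21/2.8
= 268 + 3.90 + 7.50
= 279.4 mOsm/kg ≈ 279.4 mOsm/kg
Osmolar gap = measured − calculated = 328 − 279.4 = 48.6 mOsm/kg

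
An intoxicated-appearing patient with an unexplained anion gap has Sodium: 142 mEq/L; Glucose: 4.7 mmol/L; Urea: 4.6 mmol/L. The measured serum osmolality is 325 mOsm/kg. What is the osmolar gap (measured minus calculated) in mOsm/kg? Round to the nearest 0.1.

31.7 mOsm/kg

Calculated osmolality = 2·Na + glucose + urea
= 2·142 + 4.7 + 4.6
= 284 + 4.70 + 4.60
= 293.3 mOsm/kg ≈ 293.3 mOsm/kg
Osmolar gap = measured − calculated = 325 − 293.3 = 31.7 mOsm/kg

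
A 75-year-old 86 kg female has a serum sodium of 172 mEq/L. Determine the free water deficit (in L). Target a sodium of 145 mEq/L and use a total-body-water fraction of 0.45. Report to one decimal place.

TBW = 0.45 · 86 = 38.7 L
Free water deficit = TBW · (Na/145 − 1)
= 38.7 · (172/145 − 1)
= 38.7 · 0.1862
= 7.21 L

7.2 L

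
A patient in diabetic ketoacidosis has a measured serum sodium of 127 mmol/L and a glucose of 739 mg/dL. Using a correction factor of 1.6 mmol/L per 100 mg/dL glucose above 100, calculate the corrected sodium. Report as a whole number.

137 mmol/L

Corrected Na = measured Na + 1.6 · (glucose − 100)/100
= 127 + 1.6 · (739 − 100)/100
= 127 + 10.2
= 137.2 mmol/L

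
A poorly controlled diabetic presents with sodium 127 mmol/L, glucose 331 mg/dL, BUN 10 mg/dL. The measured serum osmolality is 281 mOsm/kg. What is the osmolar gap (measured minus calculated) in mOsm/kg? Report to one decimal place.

5.0 mOsm/kg

Calculated osmolality = 2·Na + glucose/18 + BUN/2.8
= 2·127 + 331/18 + 10/2.8
= 254 + 18.39 + 3.57
= 275.96 mOsm/kg ≈ 276.0 mOsm/kg
Osmolar gap = measured − calculated = 281 − 276.0 = 5.0 mOsm/kg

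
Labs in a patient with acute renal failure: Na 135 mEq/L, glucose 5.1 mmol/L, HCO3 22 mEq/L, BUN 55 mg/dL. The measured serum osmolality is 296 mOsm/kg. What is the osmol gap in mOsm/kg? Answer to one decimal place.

Calculated osmolality = 2·Na + glucose + BUN/2.8
= 2·135 + 5.1 + 55/2.8
= 270 + 5.10 + 19.64
= 294.74 mOsm/kg ≈ 294.7 mOsm/kg
Osmolar gap = measured − calculated = 296 − 294.7 = 1.3 mOsm/kg

1.3 mOsm/kg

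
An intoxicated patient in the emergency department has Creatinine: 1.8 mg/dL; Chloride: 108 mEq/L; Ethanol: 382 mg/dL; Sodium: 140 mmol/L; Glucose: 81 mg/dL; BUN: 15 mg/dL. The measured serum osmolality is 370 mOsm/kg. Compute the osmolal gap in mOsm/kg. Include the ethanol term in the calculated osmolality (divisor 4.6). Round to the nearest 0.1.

Calculated osmolality = 2·Na + glucose/18 + BUN/2.8 + ethanol/4.6
= 2·140 + 81/18 + 15/2.8 + 382/4.6
= 280 + 4.50 + 5.36 + 83.04
= 372.9 mOsm/kg ≈ 372.9 mOsm/kg
Osmolar gap = measured − calculated = 370 − 372.9 = -2.9 mOsm/kg

-2.9 mOsm/kg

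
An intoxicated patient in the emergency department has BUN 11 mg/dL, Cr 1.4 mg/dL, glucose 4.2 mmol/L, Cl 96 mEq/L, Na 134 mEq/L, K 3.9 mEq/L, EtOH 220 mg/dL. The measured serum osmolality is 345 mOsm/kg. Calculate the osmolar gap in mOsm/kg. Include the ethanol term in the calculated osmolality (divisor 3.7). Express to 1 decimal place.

9.4 mOsm/kg

Calculated osmolality = 2·Na + glucose + BUN/2.8 + ethanol/3.7
= 2·134 + 4.2 + 11/2.8 + 220/3.7
= 268 + 4.20 + 3.93 + 59.46
= 335.59 mOsm/kg ≈ 335.6 mOsm/kg
Osmolar gap = measured − calculated = 345 − 335.6 = 9.4 mOsm/kg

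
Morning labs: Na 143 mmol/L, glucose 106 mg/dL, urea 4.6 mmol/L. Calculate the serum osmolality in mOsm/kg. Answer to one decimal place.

Calculated osmolality = 2·Na + glucose/18 + urea
= 2·143 + 106/18 + 4.6
= 286 + 5.89 + 4.60
= 296.49 mOsm/kg

296.5 mOsm/kg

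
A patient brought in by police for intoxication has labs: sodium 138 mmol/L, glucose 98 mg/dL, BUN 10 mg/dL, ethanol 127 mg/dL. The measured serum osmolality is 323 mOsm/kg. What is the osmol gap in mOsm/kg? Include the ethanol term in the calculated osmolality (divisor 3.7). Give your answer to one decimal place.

Calculated osmolality = 2·Na + glucose/18 + BUN/2.8 + ethanol/3.7
= 2·138 + 98/18 + 10/2.8 + 127/3.7
= 276 + 5.44 + 3.57 + 34.32
= 319.33 mOsm/kg ≈ 319.3 mOsm/kg
Osmolar gap = measured − calculated = 323 − 319.3 = 3.7 mOsm/kg

3.7 mOsm/kg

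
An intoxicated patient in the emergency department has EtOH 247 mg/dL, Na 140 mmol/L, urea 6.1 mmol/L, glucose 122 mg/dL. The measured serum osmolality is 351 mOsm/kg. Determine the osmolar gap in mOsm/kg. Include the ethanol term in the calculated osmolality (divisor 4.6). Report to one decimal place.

Calculated osmolality = 2·Na + glucose/18 + urea + ethanol/4.6
= 2·140 + 122/18 + 6.1 + 247/4.6
= 280 + 6.78 + 6.10 + 53.70
= 346.58 mOsm/kg ≈ 346.6 mOsm/kg
Osmolar gap = measured − calculated = 351 − 346.6 = 4.4 mOsm/kg

4.4 mOsm/kg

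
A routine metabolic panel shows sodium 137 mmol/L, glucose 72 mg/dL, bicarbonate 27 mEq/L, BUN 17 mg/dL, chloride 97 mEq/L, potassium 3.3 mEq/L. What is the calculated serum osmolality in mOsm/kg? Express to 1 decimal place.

284.1 mOsm/kg

Calculated osmolality = 2·Na + glucose/18 + BUN/2.8
= 2·137 + 72/18 + 17/2.8
= 274 + 4 + 6.07
= 284.07 mOsm/kg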